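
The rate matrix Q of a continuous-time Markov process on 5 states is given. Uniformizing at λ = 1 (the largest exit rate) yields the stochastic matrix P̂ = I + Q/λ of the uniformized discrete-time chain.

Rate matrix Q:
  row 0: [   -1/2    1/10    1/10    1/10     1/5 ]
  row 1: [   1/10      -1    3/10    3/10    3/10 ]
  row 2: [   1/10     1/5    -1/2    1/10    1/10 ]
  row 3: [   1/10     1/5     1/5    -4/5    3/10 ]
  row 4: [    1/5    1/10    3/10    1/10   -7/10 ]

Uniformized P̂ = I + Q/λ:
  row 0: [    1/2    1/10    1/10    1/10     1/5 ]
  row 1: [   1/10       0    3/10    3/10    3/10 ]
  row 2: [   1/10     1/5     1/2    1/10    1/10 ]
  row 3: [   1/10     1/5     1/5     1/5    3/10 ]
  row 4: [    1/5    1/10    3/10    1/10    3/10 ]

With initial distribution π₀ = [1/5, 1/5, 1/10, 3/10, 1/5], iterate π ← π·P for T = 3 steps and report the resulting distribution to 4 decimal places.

π = [0.2054, 0.1304, 0.3033, 0.1401, 0.2208]

t=0: π = [0.2000, 0.2000, 0.1000, 0.3000, 0.2000]
t=1: π = [0.2000, 0.1200, 0.2500, 0.1700, 0.2600]
t=2: π = [0.2060, 0.1300, 0.2930, 0.1410, 0.2300]
t=3: π = [0.2054, 0.1304, 0.3033, 0.1401, 0.2208]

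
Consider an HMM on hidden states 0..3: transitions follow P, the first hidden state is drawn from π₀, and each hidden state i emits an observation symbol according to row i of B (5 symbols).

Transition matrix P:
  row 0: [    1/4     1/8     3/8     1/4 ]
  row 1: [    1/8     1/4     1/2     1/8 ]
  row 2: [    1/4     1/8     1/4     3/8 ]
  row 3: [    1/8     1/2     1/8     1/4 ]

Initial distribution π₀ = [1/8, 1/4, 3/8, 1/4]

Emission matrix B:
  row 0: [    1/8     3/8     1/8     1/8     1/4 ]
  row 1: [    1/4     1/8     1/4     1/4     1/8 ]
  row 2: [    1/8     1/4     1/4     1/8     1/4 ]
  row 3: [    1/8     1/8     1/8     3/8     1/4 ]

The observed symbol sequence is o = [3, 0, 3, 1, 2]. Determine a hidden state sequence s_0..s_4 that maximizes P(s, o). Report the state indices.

t=0: δ = [1.562e-02, 6.250e-02, 4.688e-02, 9.375e-02]  (obs o_0=3)
t=1: δ = [1.465e-03, 1.172e-02, 3.906e-03, 2.930e-03]  ψ = [2, 3, 1, 3]  (obs o_1=0)
t=2: δ = [1.831e-04, 7.324e-04, 7.324e-04, 5.493e-04]  ψ = [1, 1, 1, 1]  (obs o_2=3)
t=3: δ = [6.866e-05, 3.433e-05, 9.155e-05, 3.433e-05]  ψ = [2, 3, 1, 2]  (obs o_3=1)
t=4: δ = [2.861e-06, 4.292e-06, 6.437e-06, 4.292e-06]  ψ = [2, 3, 0, 2]  (obs o_4=2)
backtrack: best end state = 2; path = [3, 1, 2, 0, 2]

path = [3, 1, 2, 0, 2]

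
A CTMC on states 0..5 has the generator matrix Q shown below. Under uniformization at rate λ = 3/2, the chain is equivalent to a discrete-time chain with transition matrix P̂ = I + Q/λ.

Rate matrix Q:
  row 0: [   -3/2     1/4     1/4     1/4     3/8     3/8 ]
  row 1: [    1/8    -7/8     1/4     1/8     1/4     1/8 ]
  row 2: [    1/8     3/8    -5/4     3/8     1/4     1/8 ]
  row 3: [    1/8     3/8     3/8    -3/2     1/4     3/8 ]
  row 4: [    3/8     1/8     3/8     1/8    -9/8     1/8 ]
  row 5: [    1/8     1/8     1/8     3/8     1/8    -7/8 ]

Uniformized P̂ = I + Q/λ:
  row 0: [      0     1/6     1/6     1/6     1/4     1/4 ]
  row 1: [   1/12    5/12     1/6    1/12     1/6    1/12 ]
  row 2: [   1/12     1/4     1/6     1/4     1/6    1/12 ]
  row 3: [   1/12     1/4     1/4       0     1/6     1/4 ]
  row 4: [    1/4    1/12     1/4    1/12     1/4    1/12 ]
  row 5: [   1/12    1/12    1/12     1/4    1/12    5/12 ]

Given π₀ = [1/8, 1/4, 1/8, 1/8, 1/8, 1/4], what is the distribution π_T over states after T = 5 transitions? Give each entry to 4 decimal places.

π = [0.1037, 0.2174, 0.1773, 0.1409, 0.1742, 0.1864]

t=0: π = [0.1250, 0.2500, 0.1250, 0.1250, 0.1250, 0.2500]
t=1: π = [0.0938, 0.2188, 0.1667, 0.1458, 0.1667, 0.2083]
t=2: π = [0.1033, 0.2161, 0.1753, 0.1415, 0.1710, 0.1927]
t=3: π = [0.1032, 0.2168, 0.1766, 0.1415, 0.1735, 0.1884]
t=4: π = [0.1036, 0.2172, 0.1772, 0.1410, 0.1740, 0.1869]
t=5: π = [0.1037, 0.2174, 0.1773, 0.1409, 0.1742, 0.1864]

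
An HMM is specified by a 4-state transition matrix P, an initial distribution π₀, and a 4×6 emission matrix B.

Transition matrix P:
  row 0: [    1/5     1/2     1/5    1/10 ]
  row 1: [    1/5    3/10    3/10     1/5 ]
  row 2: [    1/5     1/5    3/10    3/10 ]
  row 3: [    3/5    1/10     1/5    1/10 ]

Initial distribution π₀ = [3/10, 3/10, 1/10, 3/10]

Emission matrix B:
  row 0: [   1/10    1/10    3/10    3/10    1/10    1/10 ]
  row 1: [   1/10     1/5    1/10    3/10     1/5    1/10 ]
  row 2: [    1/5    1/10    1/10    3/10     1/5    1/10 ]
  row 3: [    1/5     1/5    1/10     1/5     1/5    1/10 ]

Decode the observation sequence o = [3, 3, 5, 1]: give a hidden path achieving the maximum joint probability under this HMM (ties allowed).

path = [3, 0, 1, 1]

t=0: δ = [9.000e-02, 9.000e-02, 3.000e-02, 6.000e-02]  (obs o_0=3)
t=1: δ = [1.080e-02, 1.350e-02, 8.100e-03, 3.600e-03]  ψ = [3, 0, 1, 1]  (obs o_1=3)
t=2: δ = [2.700e-04, 5.400e-04, 4.050e-04, 2.700e-04]  ψ = [1, 0, 1, 1]  (obs o_2=5)
t=3: δ = [1.620e-05, 3.240e-05, 1.620e-05, 2.430e-05]  ψ = [3, 1, 1, 2]  (obs o_3=1)
backtrack: best end state = 1; path = [3, 0, 1, 1]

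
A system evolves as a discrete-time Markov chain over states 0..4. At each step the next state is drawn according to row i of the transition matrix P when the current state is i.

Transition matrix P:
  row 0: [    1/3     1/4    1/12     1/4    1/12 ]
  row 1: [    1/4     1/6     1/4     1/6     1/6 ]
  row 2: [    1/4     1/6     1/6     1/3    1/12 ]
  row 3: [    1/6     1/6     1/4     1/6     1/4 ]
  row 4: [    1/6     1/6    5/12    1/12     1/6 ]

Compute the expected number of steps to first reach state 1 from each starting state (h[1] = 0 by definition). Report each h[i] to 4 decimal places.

h = [4.8693, 0.0000, 5.3603, 5.4002, 5.3940]

First-step conditioning: h[1] = 0; for i ≠ 1, h[i] = 1 + Σ_k P[i][k]·h[k].
  h[0] = 1 + 1/3·h[0] + 1/12·h[2] + 1/4·h[3] + 1/12·h[4]
  h[2] = 1 + 1/4·h[0] + 1/6·h[2] + 1/3·h[3] + 1/12·h[4]
  h[3] = 1 + 1/6·h[0] + 1/4·h[2] + 1/6·h[3] + 1/4·h[4]
  h[4] = 1 + 1/6·h[0] + 5/12·h[2] + 1/12·h[3] + 1/6·h[4]
Solving the 4×4 linear system over states ≠ 1 gives exactly h = [19044/3911, 0, 20964/3911, 21120/3911, 21096/3911] (h[1] = 0 is the target).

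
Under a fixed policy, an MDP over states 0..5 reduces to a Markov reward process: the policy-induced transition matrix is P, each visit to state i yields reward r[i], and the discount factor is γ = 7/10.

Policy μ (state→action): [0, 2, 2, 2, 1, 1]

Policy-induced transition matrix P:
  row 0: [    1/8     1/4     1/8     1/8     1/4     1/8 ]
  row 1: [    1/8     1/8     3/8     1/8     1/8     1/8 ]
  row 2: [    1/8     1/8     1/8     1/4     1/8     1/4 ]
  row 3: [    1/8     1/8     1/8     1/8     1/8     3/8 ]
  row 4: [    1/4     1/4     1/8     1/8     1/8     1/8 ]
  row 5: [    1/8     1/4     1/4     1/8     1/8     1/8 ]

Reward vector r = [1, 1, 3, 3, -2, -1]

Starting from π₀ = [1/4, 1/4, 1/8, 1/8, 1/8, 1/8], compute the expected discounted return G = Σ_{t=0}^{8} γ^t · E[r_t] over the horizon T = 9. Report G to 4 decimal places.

t=0: π = [0.2500, 0.2500, 0.1250, 0.1250, 0.1250, 0.1250], E[r] = 0.8750, γ^t·E[r] = 0.875000, running G = 0.875000
t=1: π = [0.1406, 0.1875, 0.2031, 0.1406, 0.1563, 0.1719], E[r] = 0.8750, γ^t·E[r] = 0.612500, running G = 1.487500
t=2: π = [0.1445, 0.1836, 0.1934, 0.1504, 0.1426, 0.1855], E[r] = 0.8887, γ^t·E[r] = 0.435449, running G = 1.922949
t=3: π = [0.1428, 0.1841, 0.1941, 0.1492, 0.1431, 0.1868], E[r] = 0.8838, γ^t·E[r] = 0.303140, running G = 2.226089
t=4: π = [0.1429, 0.1841, 0.1944, 0.1493, 0.1429, 0.1866], E[r] = 0.8856, γ^t·E[r] = 0.212630, running G = 2.438719
t=5: π = [0.1429, 0.1840, 0.1943, 0.1493, 0.1429, 0.1866], E[r] = 0.8855, γ^t·E[r] = 0.148821, running G = 2.587539
t=6: π = [0.1429, 0.1840, 0.1943, 0.1493, 0.1429, 0.1866], E[r] = 0.8855, γ^t·E[r] = 0.104173, running G = 2.691712
t=7: π = [0.1429, 0.1840, 0.1943, 0.1493, 0.1429, 0.1866], E[r] = 0.8855, γ^t·E[r] = 0.072921, running G = 2.764633
t=8: π = [0.1429, 0.1840, 0.1943, 0.1493, 0.1429, 0.1866], E[r] = 0.8855, γ^t·E[r] = 0.051045, running G = 2.815678

G = 2.8157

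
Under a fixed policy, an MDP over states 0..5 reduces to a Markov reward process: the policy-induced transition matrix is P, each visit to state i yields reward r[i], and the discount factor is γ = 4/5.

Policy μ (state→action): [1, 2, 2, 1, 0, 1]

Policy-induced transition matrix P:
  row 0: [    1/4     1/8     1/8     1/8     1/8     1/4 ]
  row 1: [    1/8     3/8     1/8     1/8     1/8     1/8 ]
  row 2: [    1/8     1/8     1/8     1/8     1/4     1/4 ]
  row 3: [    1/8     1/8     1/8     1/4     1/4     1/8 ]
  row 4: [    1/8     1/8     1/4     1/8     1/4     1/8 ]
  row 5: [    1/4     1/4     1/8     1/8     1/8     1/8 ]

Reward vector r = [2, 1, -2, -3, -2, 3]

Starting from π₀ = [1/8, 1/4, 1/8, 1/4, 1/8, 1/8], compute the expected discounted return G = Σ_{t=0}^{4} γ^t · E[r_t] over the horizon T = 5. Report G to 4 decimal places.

G = -0.6165

t=0: π = [0.1250, 0.2500, 0.1250, 0.2500, 0.1250, 0.1250], E[r] = -0.3750, γ^t·E[r] = -0.375000, running G = -0.375000
t=1: π = [0.1563, 0.2031, 0.1406, 0.1563, 0.1875, 0.1563], E[r] = -0.1406, γ^t·E[r] = -0.112500, running G = -0.487500
t=2: π = [0.1641, 0.1953, 0.1484, 0.1445, 0.1855, 0.1621], E[r] = -0.0918, γ^t·E[r] = -0.058750, running G = -0.546250
t=3: π = [0.1658, 0.1941, 0.1482, 0.1431, 0.1848, 0.1641], E[r] = -0.0774, γ^t·E[r] = -0.039625, running G = -0.585875
t=4: π = [0.1662, 0.1940, 0.1481, 0.1429, 0.1845, 0.1642], E[r] = -0.0746, γ^t·E[r] = -0.030575, running G = -0.616450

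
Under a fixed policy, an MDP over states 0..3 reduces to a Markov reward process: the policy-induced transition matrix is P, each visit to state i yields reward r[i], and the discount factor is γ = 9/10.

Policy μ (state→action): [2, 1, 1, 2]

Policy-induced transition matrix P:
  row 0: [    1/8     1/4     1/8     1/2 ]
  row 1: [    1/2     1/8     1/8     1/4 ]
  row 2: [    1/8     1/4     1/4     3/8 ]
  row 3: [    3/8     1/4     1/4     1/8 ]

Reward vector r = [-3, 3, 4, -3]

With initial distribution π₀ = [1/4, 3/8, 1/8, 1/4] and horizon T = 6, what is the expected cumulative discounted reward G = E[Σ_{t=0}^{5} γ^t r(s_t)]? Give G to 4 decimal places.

G = -1.4026

t=0: π = [0.2500, 0.3750, 0.1250, 0.2500], E[r] = 0.1250, γ^t·E[r] = 0.125000, running G = 0.125000
t=1: π = [0.3281, 0.2031, 0.1719, 0.2969], E[r] = -0.5781, γ^t·E[r] = -0.520313, running G = -0.395313
t=2: π = [0.2754, 0.2246, 0.1836, 0.3164], E[r] = -0.3672, γ^t·E[r] = -0.297422, running G = -0.692734
t=3: π = [0.2883, 0.2219, 0.1875, 0.3022], E[r] = -0.3560, γ^t·E[r] = -0.259493, running G = -0.952227
t=4: π = [0.2838, 0.2223, 0.1862, 0.3077], E[r] = -0.3629, γ^t·E[r] = -0.238109, running G = -1.190336
t=5: π = [0.2853, 0.2222, 0.1867, 0.3058], E[r] = -0.3595, γ^t·E[r] = -0.212270, running G = -1.402606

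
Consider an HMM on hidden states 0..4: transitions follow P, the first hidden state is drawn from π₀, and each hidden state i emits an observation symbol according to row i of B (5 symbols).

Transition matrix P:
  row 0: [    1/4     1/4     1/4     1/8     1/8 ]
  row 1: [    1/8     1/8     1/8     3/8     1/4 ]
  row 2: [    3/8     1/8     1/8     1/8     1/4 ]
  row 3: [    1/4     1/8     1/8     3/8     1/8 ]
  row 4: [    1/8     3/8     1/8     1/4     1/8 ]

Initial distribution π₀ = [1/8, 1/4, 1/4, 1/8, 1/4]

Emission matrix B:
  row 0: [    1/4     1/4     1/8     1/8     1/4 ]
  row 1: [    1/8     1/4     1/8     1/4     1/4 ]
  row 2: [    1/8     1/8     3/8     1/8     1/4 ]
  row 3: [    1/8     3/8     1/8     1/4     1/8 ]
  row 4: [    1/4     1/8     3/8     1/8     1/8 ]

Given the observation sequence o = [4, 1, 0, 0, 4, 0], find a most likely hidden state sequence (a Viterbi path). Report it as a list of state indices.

t=0: δ = [3.125e-02, 6.250e-02, 6.250e-02, 1.562e-02, 3.125e-02]  (obs o_0=4)
t=1: δ = [5.859e-03, 2.930e-03, 9.766e-04, 8.789e-03, 1.953e-03]  ψ = [2, 4, 0, 1, 1]  (obs o_1=1)
t=2: δ = [5.493e-04, 1.831e-04, 1.831e-04, 4.120e-04, 2.747e-04]  ψ = [3, 0, 0, 3, 3]  (obs o_2=0)
t=3: δ = [3.433e-05, 1.717e-05, 1.717e-05, 1.931e-05, 1.717e-05]  ψ = [0, 0, 0, 3, 0]  (obs o_3=0)
t=4: δ = [2.146e-06, 2.146e-06, 2.146e-06, 9.052e-07, 5.364e-07]  ψ = [0, 0, 0, 3, 0]  (obs o_4=4)
t=5: δ = [2.012e-07, 6.706e-08, 6.706e-08, 1.006e-07, 1.341e-07]  ψ = [2, 0, 0, 1, 1]  (obs o_5=0)
backtrack: best end state = 0; path = [1, 3, 0, 0, 2, 0]

path = [1, 3, 0, 0, 2, 0]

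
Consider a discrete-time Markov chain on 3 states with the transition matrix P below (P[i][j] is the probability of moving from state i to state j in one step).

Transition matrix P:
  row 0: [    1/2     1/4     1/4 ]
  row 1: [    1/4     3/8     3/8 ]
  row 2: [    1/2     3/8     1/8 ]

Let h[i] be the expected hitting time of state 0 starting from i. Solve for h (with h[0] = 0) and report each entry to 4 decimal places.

h = [0.0000, 3.0769, 2.4615]

First-step conditioning: h[0] = 0; for i ≠ 0, h[i] = 1 + Σ_k P[i][k]·h[k].
  h[1] = 1 + 3/8·h[1] + 3/8·h[2]
  h[2] = 1 + 3/8·h[1] + 1/8·h[2]
Solving the 2×2 linear system over states ≠ 0 gives exactly h = [0, 40/13, 32/13] (h[0] = 0 is the target).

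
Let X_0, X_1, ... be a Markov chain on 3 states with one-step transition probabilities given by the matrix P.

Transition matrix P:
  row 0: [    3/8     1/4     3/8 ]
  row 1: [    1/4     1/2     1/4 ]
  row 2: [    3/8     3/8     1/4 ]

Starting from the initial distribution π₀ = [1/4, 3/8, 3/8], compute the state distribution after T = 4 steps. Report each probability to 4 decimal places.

π = [0.3272, 0.3819, 0.2909]

t=0: π = [0.2500, 0.3750, 0.3750]
t=1: π = [0.3281, 0.3906, 0.2813]
t=2: π = [0.3262, 0.3828, 0.2910]
t=3: π = [0.3271, 0.3821, 0.2908]
t=4: π = [0.3272, 0.3819, 0.2909]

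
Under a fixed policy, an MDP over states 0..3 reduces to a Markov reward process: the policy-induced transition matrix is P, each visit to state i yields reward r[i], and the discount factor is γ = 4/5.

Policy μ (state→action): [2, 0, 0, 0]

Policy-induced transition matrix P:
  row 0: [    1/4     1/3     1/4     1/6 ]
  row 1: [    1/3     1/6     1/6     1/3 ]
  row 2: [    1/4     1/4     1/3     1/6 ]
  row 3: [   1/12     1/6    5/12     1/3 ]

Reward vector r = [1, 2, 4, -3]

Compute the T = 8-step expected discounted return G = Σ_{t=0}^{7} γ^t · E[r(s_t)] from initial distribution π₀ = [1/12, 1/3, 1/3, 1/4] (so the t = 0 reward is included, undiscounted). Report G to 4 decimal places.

G = 4.8473

t=0: π = [0.0833, 0.3333, 0.3333, 0.2500], E[r] = 1.3333, γ^t·E[r] = 1.333333, running G = 1.333333
t=1: π = [0.2361, 0.2083, 0.2917, 0.2639], E[r] = 1.0278, γ^t·E[r] = 0.822222, running G = 2.155556
t=2: π = [0.2234, 0.2303, 0.3009, 0.2454], E[r] = 1.1516, γ^t·E[r] = 0.737037, running G = 2.892593
t=3: π = [0.2283, 0.2290, 0.2968, 0.2459], E[r] = 1.1355, γ^t·E[r] = 0.581383, running G = 3.473975
t=4: π = [0.2281, 0.2294, 0.2966, 0.2458], E[r] = 1.1361, γ^t·E[r] = 0.465343, running G = 3.939319
t=5: π = [0.2282, 0.2294, 0.2966, 0.2459], E[r] = 1.1356, γ^t·E[r] = 0.372113, running G = 4.311431
t=6: π = [0.2281, 0.2294, 0.2966, 0.2459], E[r] = 1.1356, γ^t·E[r] = 0.297695, running G = 4.609127
t=7: π = [0.2281, 0.2294, 0.2966, 0.2459], E[r] = 1.1356, γ^t·E[r] = 0.238155, running G = 4.847282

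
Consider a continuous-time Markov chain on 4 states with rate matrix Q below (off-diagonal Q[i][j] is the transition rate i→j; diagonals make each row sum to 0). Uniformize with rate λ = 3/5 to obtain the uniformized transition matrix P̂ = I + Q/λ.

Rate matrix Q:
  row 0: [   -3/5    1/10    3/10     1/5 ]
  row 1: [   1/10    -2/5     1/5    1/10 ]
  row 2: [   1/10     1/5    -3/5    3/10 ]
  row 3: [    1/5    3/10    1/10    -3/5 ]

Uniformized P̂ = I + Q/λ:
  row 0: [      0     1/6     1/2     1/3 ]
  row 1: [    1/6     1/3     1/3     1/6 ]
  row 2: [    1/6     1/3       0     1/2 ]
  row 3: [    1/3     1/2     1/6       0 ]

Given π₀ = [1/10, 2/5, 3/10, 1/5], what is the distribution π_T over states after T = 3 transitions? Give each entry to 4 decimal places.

t=0: π = [0.1000, 0.4000, 0.3000, 0.2000]
t=1: π = [0.1833, 0.3500, 0.2167, 0.2500]
t=2: π = [0.1778, 0.3444, 0.2500, 0.2278]
t=3: π = [0.1750, 0.3417, 0.2417, 0.2417]

π = [0.1750, 0.3417, 0.2417, 0.2417]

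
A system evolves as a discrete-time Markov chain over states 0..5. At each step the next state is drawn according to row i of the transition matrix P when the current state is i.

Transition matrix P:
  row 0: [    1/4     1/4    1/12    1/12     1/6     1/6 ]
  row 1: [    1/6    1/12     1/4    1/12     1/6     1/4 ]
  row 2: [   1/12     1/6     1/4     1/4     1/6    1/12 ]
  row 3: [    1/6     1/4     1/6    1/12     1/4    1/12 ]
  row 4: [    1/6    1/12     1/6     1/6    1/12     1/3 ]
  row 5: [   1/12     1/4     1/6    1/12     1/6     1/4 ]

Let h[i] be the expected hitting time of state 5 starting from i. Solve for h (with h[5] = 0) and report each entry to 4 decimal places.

h = [5.4127, 5.1204, 6.0727, 5.8602, 4.7101, 0.0000]

First-step conditioning: h[5] = 0; for i ≠ 5, h[i] = 1 + Σ_k P[i][k]·h[k].
  h[0] = 1 + 1/4·h[0] + 1/4·h[1] + 1/12·h[2] + 1/12·h[3] + 1/6·h[4]
  h[1] = 1 + 1/6·h[0] + 1/12·h[1] + 1/4·h[2] + 1/12·h[3] + 1/6·h[4]
  h[2] = 1 + 1/12·h[0] + 1/6·h[1] + 1/4·h[2] + 1/4·h[3] + 1/6·h[4]
  h[3] = 1 + 1/6·h[0] + 1/4·h[1] + 1/6·h[2] + 1/12·h[3] + 1/4·h[4]
  h[4] = 1 + 1/6·h[0] + 1/12·h[1] + 1/6·h[2] + 1/6·h[3] + 1/12·h[4]
Solving the 5×5 linear system over states ≠ 5 gives exactly h = [259512/47945, 245496/47945, 291156/47945, 280968/47945, 225828/47945, 0] (h[5] = 0 is the target).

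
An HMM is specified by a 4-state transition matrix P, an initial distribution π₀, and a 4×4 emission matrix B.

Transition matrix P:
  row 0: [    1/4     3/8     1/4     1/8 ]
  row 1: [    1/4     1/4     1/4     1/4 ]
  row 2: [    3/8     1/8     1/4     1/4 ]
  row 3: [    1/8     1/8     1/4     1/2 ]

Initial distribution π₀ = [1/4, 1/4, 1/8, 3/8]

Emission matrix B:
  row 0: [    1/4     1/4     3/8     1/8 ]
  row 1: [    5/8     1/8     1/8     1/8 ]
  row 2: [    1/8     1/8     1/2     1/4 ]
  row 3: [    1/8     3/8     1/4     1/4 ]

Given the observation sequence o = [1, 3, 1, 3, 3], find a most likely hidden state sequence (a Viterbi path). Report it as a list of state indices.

t=0: δ = [6.250e-02, 3.125e-02, 1.562e-02, 1.406e-01]  (obs o_0=1)
t=1: δ = [2.197e-03, 2.930e-03, 8.789e-03, 1.758e-02]  ψ = [3, 0, 3, 3]  (obs o_1=3)
t=2: δ = [8.240e-04, 2.747e-04, 5.493e-04, 3.296e-03]  ψ = [2, 3, 3, 3]  (obs o_2=1)
t=3: δ = [5.150e-05, 5.150e-05, 2.060e-04, 4.120e-04]  ψ = [3, 3, 3, 3]  (obs o_3=3)
t=4: δ = [9.656e-06, 6.437e-06, 2.575e-05, 5.150e-05]  ψ = [2, 3, 3, 3]  (obs o_4=3)
backtrack: best end state = 3; path = [3, 3, 3, 3, 3]

path = [3, 3, 3, 3, 3]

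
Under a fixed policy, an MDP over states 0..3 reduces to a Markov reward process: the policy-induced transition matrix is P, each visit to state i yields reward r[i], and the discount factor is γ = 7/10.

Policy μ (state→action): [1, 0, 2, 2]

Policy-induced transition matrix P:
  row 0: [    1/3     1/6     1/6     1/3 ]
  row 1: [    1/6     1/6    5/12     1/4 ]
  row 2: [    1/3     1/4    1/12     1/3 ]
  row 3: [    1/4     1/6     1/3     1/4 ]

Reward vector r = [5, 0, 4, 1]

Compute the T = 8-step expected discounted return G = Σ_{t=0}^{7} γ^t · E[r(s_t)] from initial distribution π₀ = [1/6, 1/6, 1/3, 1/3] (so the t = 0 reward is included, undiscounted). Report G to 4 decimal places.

G = 8.1581

t=0: π = [0.1667, 0.1667, 0.3333, 0.3333], E[r] = 2.5000, γ^t·E[r] = 2.500000, running G = 2.500000
t=1: π = [0.2778, 0.1944, 0.2361, 0.2917], E[r] = 2.6250, γ^t·E[r] = 1.837500, running G = 4.337500
t=2: π = [0.2766, 0.1863, 0.2442, 0.2928], E[r] = 2.6528, γ^t·E[r] = 1.299861, running G = 5.637361
t=3: π = [0.2779, 0.1870, 0.2417, 0.2934], E[r] = 2.6496, γ^t·E[r] = 0.908811, running G = 6.546172
t=4: π = [0.2777, 0.1868, 0.2422, 0.2933], E[r] = 2.6506, γ^t·E[r] = 0.636405, running G = 7.182577
t=5: π = [0.2778, 0.1868, 0.2421, 0.2933], E[r] = 2.6504, γ^t·E[r] = 0.445451, running G = 7.628028
t=6: π = [0.2777, 0.1868, 0.2421, 0.2933], E[r] = 2.6504, γ^t·E[r] = 0.311821, running G = 7.939849
t=7: π = [0.2778, 0.1868, 0.2421, 0.2933], E[r] = 2.6504, γ^t·E[r] = 0.218274, running G = 8.158123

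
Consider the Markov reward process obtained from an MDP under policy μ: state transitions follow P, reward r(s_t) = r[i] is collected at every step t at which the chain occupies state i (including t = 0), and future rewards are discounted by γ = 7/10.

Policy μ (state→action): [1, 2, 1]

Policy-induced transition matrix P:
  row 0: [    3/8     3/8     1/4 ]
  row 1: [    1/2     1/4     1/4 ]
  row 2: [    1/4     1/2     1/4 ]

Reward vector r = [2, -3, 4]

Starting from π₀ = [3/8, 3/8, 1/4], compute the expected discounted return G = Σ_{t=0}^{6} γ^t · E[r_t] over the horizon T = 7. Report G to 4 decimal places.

G = 2.0603

t=0: π = [0.3750, 0.3750, 0.2500], E[r] = 0.6250, γ^t·E[r] = 0.625000, running G = 0.625000
t=1: π = [0.3906, 0.3594, 0.2500], E[r] = 0.7031, γ^t·E[r] = 0.492188, running G = 1.117188
t=2: π = [0.3887, 0.3613, 0.2500], E[r] = 0.6934, γ^t·E[r] = 0.339746, running G = 1.456934
t=3: π = [0.3889, 0.3611, 0.2500], E[r] = 0.6946, γ^t·E[r] = 0.238241, running G = 1.695175
t=4: π = [0.3889, 0.3611, 0.2500], E[r] = 0.6944, γ^t·E[r] = 0.166732, running G = 1.861907
t=5: π = [0.3889, 0.3611, 0.2500], E[r] = 0.6944, γ^t·E[r] = 0.116716, running G = 1.978622
t=6: π = [0.3889, 0.3611, 0.2500], E[r] = 0.6944, γ^t·E[r] = 0.081701, running G = 2.060323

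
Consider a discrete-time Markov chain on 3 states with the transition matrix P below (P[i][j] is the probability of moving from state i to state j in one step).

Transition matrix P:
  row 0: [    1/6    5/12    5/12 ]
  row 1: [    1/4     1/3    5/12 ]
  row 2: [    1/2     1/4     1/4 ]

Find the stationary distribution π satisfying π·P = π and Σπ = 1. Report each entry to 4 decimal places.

π = [0.3132, 0.3297, 0.3571]

Balance equations π_j = Σ_i π_i·P[i][j]:
  π_0 = 1/6·π_0 + 1/4·π_1 + 1/2·π_2
  π_1 = 5/12·π_0 + 1/3·π_1 + 1/4·π_2
  normalize: π_0 + π_1 + π_2 = 1
Solving the linear system gives exactly π = [57/182, 30/91, 5/14].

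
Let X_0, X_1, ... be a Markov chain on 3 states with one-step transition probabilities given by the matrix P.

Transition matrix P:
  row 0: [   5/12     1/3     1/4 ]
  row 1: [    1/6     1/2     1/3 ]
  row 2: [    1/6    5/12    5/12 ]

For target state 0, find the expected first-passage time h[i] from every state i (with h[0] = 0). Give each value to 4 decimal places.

First-step conditioning: h[0] = 0; for i ≠ 0, h[i] = 1 + Σ_k P[i][k]·h[k].
  h[1] = 1 + 1/2·h[1] + 1/3·h[2]
  h[2] = 1 + 5/12·h[1] + 5/12·h[2]
Solving the 2×2 linear system over states ≠ 0 gives exactly h = [0, 6, 6] (h[0] = 0 is the target).

h = [0.0000, 6.0000, 6.0000]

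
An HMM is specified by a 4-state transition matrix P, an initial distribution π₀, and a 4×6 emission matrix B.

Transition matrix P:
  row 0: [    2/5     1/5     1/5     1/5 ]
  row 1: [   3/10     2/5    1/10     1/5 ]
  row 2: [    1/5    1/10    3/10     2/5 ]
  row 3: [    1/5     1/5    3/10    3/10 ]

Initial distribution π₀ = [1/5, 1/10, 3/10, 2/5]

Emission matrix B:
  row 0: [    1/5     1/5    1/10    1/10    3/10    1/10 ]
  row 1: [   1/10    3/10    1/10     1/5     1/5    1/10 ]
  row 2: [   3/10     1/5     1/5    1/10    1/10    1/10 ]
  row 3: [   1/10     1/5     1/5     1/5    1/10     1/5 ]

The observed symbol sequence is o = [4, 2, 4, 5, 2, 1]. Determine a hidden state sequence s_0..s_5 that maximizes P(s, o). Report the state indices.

t=0: δ = [6.000e-02, 2.000e-02, 3.000e-02, 4.000e-02]  (obs o_0=4)
t=1: δ = [2.400e-03, 1.200e-03, 2.400e-03, 2.400e-03]  ψ = [0, 0, 0, 0]  (obs o_1=2)
t=2: δ = [2.880e-04, 9.600e-05, 7.200e-05, 9.600e-05]  ψ = [0, 0, 2, 2]  (obs o_2=4)
t=3: δ = [1.152e-05, 5.760e-06, 5.760e-06, 1.152e-05]  ψ = [0, 0, 0, 0]  (obs o_3=5)
t=4: δ = [4.608e-07, 2.304e-07, 6.912e-07, 6.912e-07]  ψ = [0, 0, 3, 3]  (obs o_4=2)
t=5: δ = [3.686e-08, 4.147e-08, 4.147e-08, 5.530e-08]  ψ = [0, 3, 2, 2]  (obs o_5=1)
backtrack: best end state = 3; path = [0, 0, 0, 3, 2, 3]

path = [0, 0, 0, 3, 2, 3]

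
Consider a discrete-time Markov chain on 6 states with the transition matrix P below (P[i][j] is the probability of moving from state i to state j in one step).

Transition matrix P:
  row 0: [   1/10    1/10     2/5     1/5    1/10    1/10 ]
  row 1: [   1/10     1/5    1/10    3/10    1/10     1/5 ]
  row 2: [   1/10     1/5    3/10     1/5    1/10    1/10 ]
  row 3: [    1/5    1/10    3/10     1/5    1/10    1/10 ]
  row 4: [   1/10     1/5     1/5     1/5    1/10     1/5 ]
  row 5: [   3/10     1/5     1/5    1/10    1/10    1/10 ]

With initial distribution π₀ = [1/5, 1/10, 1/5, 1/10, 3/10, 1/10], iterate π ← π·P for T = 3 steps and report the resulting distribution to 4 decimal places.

π = [0.1457, 0.1649, 0.2587, 0.2040, 0.1000, 0.1267]

t=0: π = [0.2000, 0.1000, 0.2000, 0.1000, 0.3000, 0.1000]
t=1: π = [0.1300, 0.1700, 0.2600, 0.2000, 0.1000, 0.1400]
t=2: π = [0.1480, 0.1670, 0.2550, 0.2030, 0.1000, 0.1270]
t=3: π = [0.1457, 0.1649, 0.2587, 0.2040, 0.1000, 0.1267]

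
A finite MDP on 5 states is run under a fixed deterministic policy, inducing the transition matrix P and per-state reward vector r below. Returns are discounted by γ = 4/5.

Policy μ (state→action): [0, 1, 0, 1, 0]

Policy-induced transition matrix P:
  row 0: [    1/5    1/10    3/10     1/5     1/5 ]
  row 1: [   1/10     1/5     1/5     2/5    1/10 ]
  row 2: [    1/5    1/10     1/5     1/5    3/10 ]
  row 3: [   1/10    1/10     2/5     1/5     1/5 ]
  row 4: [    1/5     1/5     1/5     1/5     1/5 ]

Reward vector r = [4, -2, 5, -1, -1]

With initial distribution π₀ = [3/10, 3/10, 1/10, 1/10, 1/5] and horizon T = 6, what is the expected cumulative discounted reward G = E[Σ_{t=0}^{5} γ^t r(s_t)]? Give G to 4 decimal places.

t=0: π = [0.3000, 0.3000, 0.1000, 0.1000, 0.2000], E[r] = 0.8000, γ^t·E[r] = 0.800000, running G = 0.800000
t=1: π = [0.1600, 0.1500, 0.2500, 0.2600, 0.1800], E[r] = 1.1500, γ^t·E[r] = 0.920000, running G = 1.720000
t=2: π = [0.1590, 0.1330, 0.2680, 0.2300, 0.2100], E[r] = 1.2700, γ^t·E[r] = 0.812800, running G = 2.532800
t=3: π = [0.1637, 0.1343, 0.2619, 0.2266, 0.2135], E[r] = 1.2556, γ^t·E[r] = 0.642867, running G = 3.175667
t=4: π = [0.1639, 0.1348, 0.2617, 0.2269, 0.2128], E[r] = 1.2549, γ^t·E[r] = 0.514011, running G = 3.689678
t=5: π = [0.1638, 0.1348, 0.2618, 0.2270, 0.2127], E[r] = 1.2550, γ^t·E[r] = 0.411240, running G = 4.100918

G = 4.1009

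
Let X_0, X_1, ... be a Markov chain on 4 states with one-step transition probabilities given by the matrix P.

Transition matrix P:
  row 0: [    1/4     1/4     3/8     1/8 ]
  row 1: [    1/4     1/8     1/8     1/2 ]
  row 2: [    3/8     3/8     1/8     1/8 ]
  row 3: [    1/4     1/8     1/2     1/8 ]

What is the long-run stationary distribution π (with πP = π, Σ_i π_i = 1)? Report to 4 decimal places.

π = [0.2844, 0.2294, 0.2752, 0.2110]

Balance equations π_j = Σ_i π_i·P[i][j]:
  π_0 = 1/4·π_0 + 1/4·π_1 + 3/8·π_2 + 1/4·π_3
  π_1 = 1/4·π_0 + 1/8·π_1 + 3/8·π_2 + 1/8·π_3
  π_2 = 3/8·π_0 + 1/8·π_1 + 1/8·π_2 + 1/2·π_3
  normalize: π_0 + π_1 + π_2 + π_3 = 1
Solving the linear system gives exactly π = [31/109, 25/109, 30/109, 23/109].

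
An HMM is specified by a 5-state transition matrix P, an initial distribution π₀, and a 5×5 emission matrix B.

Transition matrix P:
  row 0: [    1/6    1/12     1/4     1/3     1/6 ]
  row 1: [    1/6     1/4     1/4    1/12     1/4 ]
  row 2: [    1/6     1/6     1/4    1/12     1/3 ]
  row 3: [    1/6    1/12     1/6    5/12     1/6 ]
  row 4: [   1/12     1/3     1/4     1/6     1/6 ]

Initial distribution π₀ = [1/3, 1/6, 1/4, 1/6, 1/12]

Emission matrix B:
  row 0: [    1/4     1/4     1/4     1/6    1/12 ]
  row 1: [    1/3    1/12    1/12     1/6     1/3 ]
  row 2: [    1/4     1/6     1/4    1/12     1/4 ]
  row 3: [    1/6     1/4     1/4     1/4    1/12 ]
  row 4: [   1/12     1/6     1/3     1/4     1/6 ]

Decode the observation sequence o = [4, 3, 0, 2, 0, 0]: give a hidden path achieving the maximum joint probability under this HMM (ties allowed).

path = [2, 4, 1, 4, 1, 1]

t=0: δ = [2.778e-02, 5.556e-02, 6.250e-02, 1.389e-02, 1.389e-02]  (obs o_0=4)
t=1: δ = [1.736e-03, 2.315e-03, 1.302e-03, 2.315e-03, 5.208e-03]  ψ = [2, 1, 2, 0, 2]  (obs o_1=3)
t=2: δ = [1.085e-04, 5.787e-04, 3.255e-04, 1.608e-04, 7.234e-05]  ψ = [4, 4, 4, 3, 4]  (obs o_2=0)
t=3: δ = [2.411e-05, 1.206e-05, 3.617e-05, 1.674e-05, 4.823e-05]  ψ = [1, 1, 1, 3, 1]  (obs o_3=2)
t=4: δ = [1.507e-06, 5.358e-06, 3.014e-06, 1.340e-06, 1.005e-06]  ψ = [2, 4, 4, 0, 2]  (obs o_4=0)
t=5: δ = [2.233e-07, 4.465e-07, 3.349e-07, 9.303e-08, 1.116e-07]  ψ = [1, 1, 1, 3, 1]  (obs o_5=0)
backtrack: best end state = 1; path = [2, 4, 1, 4, 1, 1]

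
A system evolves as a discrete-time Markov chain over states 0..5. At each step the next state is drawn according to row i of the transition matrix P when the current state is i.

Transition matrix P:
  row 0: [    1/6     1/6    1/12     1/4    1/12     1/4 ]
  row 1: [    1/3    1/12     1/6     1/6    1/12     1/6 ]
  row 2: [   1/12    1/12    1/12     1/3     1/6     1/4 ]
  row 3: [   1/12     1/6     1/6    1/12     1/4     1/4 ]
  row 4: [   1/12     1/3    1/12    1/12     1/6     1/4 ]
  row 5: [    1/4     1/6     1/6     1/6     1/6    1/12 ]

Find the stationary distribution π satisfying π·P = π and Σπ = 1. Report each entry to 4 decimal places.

Balance equations π_j = Σ_i π_i·P[i][j]:
  π_0 = 1/6·π_0 + 1/3·π_1 + 1/12·π_2 + 1/12·π_3 + 1/12·π_4 + 1/4·π_5
  π_1 = 1/6·π_0 + 1/12·π_1 + 1/12·π_2 + 1/6·π_3 + 1/3·π_4 + 1/6·π_5
  π_2 = 1/12·π_0 + 1/6·π_1 + 1/12·π_2 + 1/6·π_3 + 1/12·π_4 + 1/6·π_5
  π_3 = 1/4·π_0 + 1/6·π_1 + 1/3·π_2 + 1/12·π_3 + 1/12·π_4 + 1/6·π_5
  π_4 = 1/12·π_0 + 1/12·π_1 + 1/6·π_2 + 1/4·π_3 + 1/6·π_4 + 1/6·π_5
  normalize: π_0 + π_1 + π_2 + π_3 + π_4 + π_5 = 1
Solving the linear system gives exactly π = [3998/23061, 19309/115305, 44537/345915, 1347/7687, 52879/345915, 23329/115305].

π = [0.1734, 0.1675, 0.1288, 0.1752, 0.1529, 0.2023]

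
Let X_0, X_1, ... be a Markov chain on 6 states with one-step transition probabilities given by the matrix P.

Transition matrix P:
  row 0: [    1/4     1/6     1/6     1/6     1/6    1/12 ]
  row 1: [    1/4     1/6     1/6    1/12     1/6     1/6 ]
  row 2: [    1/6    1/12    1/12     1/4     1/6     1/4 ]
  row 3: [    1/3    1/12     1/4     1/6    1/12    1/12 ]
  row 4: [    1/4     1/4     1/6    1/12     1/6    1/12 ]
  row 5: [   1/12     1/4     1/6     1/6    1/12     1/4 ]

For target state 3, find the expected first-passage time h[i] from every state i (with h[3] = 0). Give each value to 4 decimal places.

h = [6.5917, 7.1406, 6.0417, 0.0000, 7.1867, 6.5871]

First-step conditioning: h[3] = 0; for i ≠ 3, h[i] = 1 + Σ_k P[i][k]·h[k].
  h[0] = 1 + 1/4·h[0] + 1/6·h[1] + 1/6·h[2] + 1/6·h[4] + 1/12·h[5]
  h[1] = 1 + 1/4·h[0] + 1/6·h[1] + 1/6·h[2] + 1/6·h[4] + 1/6·h[5]
  h[2] = 1 + 1/6·h[0] + 1/12·h[1] + 1/12·h[2] + 1/6·h[4] + 1/4·h[5]
  h[4] = 1 + 1/4·h[0] + 1/4·h[1] + 1/6·h[2] + 1/6·h[4] + 1/12·h[5]
  h[5] = 1 + 1/12·h[0] + 1/4·h[1] + 1/6·h[2] + 1/12·h[4] + 1/4·h[5]
Solving the 5×5 linear system over states ≠ 3 gives exactly h = [74308/11273, 80496/11273, 68108/11273, 0, 81016/11273, 74256/11273] (h[3] = 0 is the target).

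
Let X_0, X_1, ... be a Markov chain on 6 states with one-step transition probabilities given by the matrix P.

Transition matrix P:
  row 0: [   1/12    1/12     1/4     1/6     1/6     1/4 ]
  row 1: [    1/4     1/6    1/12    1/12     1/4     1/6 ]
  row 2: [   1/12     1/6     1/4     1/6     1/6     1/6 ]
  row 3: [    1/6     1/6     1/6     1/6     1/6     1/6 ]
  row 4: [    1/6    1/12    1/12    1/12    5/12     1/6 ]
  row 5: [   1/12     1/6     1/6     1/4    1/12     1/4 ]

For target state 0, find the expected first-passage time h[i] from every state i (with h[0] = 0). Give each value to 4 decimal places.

h = [0.0000, 6.0000, 7.2000, 6.6000, 6.6000, 7.2000]

First-step conditioning: h[0] = 0; for i ≠ 0, h[i] = 1 + Σ_k P[i][k]·h[k].
  h[1] = 1 + 1/6·h[1] + 1/12·h[2] + 1/12·h[3] + 1/4·h[4] + 1/6·h[5]
  h[2] = 1 + 1/6·h[1] + 1/4·h[2] + 1/6·h[3] + 1/6·h[4] + 1/6·h[5]
  h[3] = 1 + 1/6·h[1] + 1/6·h[2] + 1/6·h[3] + 1/6·h[4] + 1/6·h[5]
  h[4] = 1 + 1/12·h[1] + 1/12·h[2] + 1/12·h[3] + 5/12·h[4] + 1/6·h[5]
  h[5] = 1 + 1/6·h[1] + 1/6·h[2] + 1/4·h[3] + 1/12·h[4] + 1/4·h[5]
Solving the 5×5 linear system over states ≠ 0 gives exactly h = [0, 6, 36/5, 33/5, 33/5, 36/5] (h[0] = 0 is the target).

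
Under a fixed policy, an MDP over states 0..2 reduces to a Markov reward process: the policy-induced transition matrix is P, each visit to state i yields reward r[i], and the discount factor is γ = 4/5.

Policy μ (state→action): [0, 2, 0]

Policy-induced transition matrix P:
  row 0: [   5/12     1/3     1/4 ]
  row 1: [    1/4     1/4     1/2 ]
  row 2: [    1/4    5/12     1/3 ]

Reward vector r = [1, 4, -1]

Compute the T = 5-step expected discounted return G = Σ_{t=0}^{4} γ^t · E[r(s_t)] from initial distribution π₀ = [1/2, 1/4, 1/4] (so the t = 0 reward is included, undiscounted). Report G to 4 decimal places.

G = 4.3135

t=0: π = [0.5000, 0.2500, 0.2500], E[r] = 1.2500, γ^t·E[r] = 1.250000, running G = 1.250000
t=1: π = [0.3333, 0.3333, 0.3333], E[r] = 1.3333, γ^t·E[r] = 1.066667, running G = 2.316667
t=2: π = [0.3056, 0.3333, 0.3611], E[r] = 1.2778, γ^t·E[r] = 0.817778, running G = 3.134444
t=3: π = [0.3009, 0.3356, 0.3634], E[r] = 1.2801, γ^t·E[r] = 0.655407, running G = 3.789852
t=4: π = [0.3002, 0.3356, 0.3642], E[r] = 1.2785, γ^t·E[r] = 0.523694, running G = 4.313546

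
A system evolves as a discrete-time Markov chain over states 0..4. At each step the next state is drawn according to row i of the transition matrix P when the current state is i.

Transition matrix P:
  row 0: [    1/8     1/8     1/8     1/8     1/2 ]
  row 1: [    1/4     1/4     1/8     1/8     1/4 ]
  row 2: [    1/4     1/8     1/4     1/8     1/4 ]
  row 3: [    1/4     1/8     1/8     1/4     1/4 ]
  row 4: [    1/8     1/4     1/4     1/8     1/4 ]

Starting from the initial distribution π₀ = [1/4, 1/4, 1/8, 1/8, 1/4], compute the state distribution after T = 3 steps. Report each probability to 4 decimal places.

t=0: π = [0.2500, 0.2500, 0.1250, 0.1250, 0.2500]
t=1: π = [0.1875, 0.1875, 0.1719, 0.1406, 0.3125]
t=2: π = [0.1875, 0.1875, 0.1855, 0.1426, 0.2969]
t=3: π = [0.1895, 0.1855, 0.1853, 0.1428, 0.2969]

π = [0.1895, 0.1855, 0.1853, 0.1428, 0.2969]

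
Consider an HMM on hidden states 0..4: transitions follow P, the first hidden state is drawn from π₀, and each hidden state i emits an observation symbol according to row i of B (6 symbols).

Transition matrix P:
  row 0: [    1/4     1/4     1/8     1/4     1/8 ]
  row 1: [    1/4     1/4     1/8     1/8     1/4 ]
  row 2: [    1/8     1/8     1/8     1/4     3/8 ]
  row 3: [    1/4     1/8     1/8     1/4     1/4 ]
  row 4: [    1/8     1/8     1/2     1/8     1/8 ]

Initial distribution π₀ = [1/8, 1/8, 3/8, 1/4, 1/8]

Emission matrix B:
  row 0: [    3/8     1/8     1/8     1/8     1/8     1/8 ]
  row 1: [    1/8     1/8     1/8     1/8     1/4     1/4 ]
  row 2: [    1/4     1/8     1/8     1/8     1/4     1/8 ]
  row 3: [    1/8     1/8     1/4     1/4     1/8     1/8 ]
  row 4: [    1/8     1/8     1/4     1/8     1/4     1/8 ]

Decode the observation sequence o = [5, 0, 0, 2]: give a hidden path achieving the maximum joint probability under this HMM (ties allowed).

path = [2, 4, 2, 4]

t=0: δ = [1.562e-02, 3.125e-02, 4.688e-02, 3.125e-02, 1.562e-02]  (obs o_0=5)
t=1: δ = [2.930e-03, 9.766e-04, 1.953e-03, 1.465e-03, 2.197e-03]  ψ = [1, 1, 4, 2, 2]  (obs o_1=0)
t=2: δ = [2.747e-04, 9.155e-05, 2.747e-04, 9.155e-05, 9.155e-05]  ψ = [0, 0, 4, 0, 2]  (obs o_2=0)
t=3: δ = [8.583e-06, 8.583e-06, 5.722e-06, 1.717e-05, 2.575e-05]  ψ = [0, 0, 4, 0, 2]  (obs o_3=2)
backtrack: best end state = 4; path = [2, 4, 2, 4]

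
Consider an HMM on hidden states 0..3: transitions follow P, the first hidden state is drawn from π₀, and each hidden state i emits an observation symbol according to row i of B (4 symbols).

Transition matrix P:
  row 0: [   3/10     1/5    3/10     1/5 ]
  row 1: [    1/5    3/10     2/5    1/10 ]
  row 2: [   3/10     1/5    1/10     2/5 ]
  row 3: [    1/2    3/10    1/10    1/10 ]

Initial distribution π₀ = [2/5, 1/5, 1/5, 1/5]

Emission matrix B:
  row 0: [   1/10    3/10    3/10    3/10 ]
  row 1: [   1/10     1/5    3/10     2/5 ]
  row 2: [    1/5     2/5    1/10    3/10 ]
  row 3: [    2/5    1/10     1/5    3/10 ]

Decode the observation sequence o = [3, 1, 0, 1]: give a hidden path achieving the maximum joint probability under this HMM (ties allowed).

t=0: δ = [1.200e-01, 8.000e-02, 6.000e-02, 6.000e-02]  (obs o_0=3)
t=1: δ = [1.080e-02, 4.800e-03, 1.440e-02, 2.400e-03]  ψ = [0, 0, 0, 0]  (obs o_1=1)
t=2: δ = [4.320e-04, 2.880e-04, 6.480e-04, 2.304e-03]  ψ = [2, 2, 0, 2]  (obs o_2=0)
t=3: δ = [3.456e-04, 1.382e-04, 9.216e-05, 2.592e-05]  ψ = [3, 3, 3, 2]  (obs o_3=1)
backtrack: best end state = 0; path = [0, 2, 3, 0]

path = [0, 2, 3, 0]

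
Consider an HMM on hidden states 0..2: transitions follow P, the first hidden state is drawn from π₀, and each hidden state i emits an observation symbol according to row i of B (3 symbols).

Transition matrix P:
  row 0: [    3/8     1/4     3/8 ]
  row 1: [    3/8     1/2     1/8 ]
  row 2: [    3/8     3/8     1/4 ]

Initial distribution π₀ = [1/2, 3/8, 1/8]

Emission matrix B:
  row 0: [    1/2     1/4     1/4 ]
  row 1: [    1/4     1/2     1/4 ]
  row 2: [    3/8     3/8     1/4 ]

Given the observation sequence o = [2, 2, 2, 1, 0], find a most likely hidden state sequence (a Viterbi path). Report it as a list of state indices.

t=0: δ = [1.250e-01, 9.375e-02, 3.125e-02]  (obs o_0=2)
t=1: δ = [1.172e-02, 1.172e-02, 1.172e-02]  ψ = [0, 1, 0]  (obs o_1=2)
t=2: δ = [1.099e-03, 1.465e-03, 1.099e-03]  ψ = [0, 1, 0]  (obs o_2=2)
t=3: δ = [1.373e-04, 3.662e-04, 1.545e-04]  ψ = [1, 1, 0]  (obs o_3=1)
t=4: δ = [6.866e-05, 4.578e-05, 1.931e-05]  ψ = [1, 1, 0]  (obs o_4=0)
backtrack: best end state = 0; path = [1, 1, 1, 1, 0]

path = [1, 1, 1, 1, 0]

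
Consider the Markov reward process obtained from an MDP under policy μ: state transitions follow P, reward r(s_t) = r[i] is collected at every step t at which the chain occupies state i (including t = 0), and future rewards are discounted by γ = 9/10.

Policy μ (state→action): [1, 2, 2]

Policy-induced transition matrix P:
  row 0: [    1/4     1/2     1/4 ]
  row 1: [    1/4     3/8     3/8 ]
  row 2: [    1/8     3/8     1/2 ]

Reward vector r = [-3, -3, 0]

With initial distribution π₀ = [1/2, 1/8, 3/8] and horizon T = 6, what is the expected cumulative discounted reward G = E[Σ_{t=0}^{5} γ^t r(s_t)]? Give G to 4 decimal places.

t=0: π = [0.5000, 0.1250, 0.3750], E[r] = -1.8750, γ^t·E[r] = -1.875000, running G = -1.875000
t=1: π = [0.2031, 0.4375, 0.3594], E[r] = -1.9219, γ^t·E[r] = -1.729688, running G = -3.604688
t=2: π = [0.2051, 0.4004, 0.3945], E[r] = -1.8164, γ^t·E[r] = -1.471289, running G = -5.075977
t=3: π = [0.2007, 0.4006, 0.3987], E[r] = -1.8040, γ^t·E[r] = -1.315083, running G = -6.391060
t=4: π = [0.2002, 0.4001, 0.3997], E[r] = -1.8008, γ^t·E[r] = -1.181473, running G = -7.572532
t=5: π = [0.2000, 0.4000, 0.3999], E[r] = -1.8002, γ^t·E[r] = -1.062974, running G = -8.635506

G = -8.6355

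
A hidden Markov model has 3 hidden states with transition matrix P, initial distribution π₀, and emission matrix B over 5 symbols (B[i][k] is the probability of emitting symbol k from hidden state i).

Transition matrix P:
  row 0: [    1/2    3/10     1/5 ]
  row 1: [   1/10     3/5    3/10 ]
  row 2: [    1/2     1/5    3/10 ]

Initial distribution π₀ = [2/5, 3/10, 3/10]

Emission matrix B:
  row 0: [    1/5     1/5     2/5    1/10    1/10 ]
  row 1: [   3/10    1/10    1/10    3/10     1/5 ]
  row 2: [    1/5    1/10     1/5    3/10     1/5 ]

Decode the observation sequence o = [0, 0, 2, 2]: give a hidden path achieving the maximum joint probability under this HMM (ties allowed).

path = [0, 0, 0, 0]

t=0: δ = [8.000e-02, 9.000e-02, 6.000e-02]  (obs o_0=0)
t=1: δ = [8.000e-03, 1.620e-02, 5.400e-03]  ψ = [0, 1, 1]  (obs o_1=0)
t=2: δ = [1.600e-03, 9.720e-04, 9.720e-04]  ψ = [0, 1, 1]  (obs o_2=2)
t=3: δ = [3.200e-04, 5.832e-05, 6.400e-05]  ψ = [0, 1, 0]  (obs o_3=2)
backtrack: best end state = 0; path = [0, 0, 0, 0]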